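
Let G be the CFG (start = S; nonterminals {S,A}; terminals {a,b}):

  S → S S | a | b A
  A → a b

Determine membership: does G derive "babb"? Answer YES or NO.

Convert to CNF:
  S -> S S | T1 A | a
  A -> T0 T1
  T0 -> a
  T1 -> b

CYK fill:
  T[0,0] 'b' = {T1}  orig:{}
  T[1,1] 'a' = {S,T0}  orig:{S}
  T[2,2] 'b' = {T1}  orig:{}
  T[3,3] 'b' = {T1}  orig:{}
  T[0,1] 'ba' = ∅
  T[1,2] 'ab' = {A}
  T[2,3] 'bb' = ∅
  T[0,2] 'bab' = {S}
  T[1,3] 'abb' = ∅
  T[0,3] 'babb' = ∅

S ∉ T[0,3] ⇒ NO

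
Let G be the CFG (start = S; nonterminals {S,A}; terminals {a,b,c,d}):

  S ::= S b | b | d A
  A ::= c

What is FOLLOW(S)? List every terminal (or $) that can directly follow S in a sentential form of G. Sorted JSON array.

Compute FIRST by fixpoint:
round 1:
  A via A→c: +{c}
  S via S→b: +{b}
  S via S→d A: +{d}
  FIRST(S)={b,d}  FIRST(A)={c}
round 2: done
  FIRST(S)={b,d}  FIRST(A)={c}

Compute FOLLOW by fixpoint:
FOLLOW(S) := {$}
pass 1:
  S→S b: FOLLOW(S) ⊇ FIRST(b) = {b}; new: +{b}
  S→d A: FOLLOW(A) ⊇ FOLLOW(S) ⊇ {$,b}; new: +{$,b}
  FOLLOW(S)={$,b}  FOLLOW(A)={$,b}
pass 2: done
  FOLLOW(S)={$,b}  FOLLOW(A)={$,b}

FOLLOW(S) = ["$", "b"]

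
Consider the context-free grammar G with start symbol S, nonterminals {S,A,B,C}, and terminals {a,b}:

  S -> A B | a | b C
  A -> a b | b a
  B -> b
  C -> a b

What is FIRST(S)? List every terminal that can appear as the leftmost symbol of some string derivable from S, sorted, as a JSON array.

FIRST iteration:
pass 1:
  A via A→a b: +{a}
  A via A→b a: +{b}
  B via B→b: +{b}
  C via C→a b: +{a}
  S via S→A B: +{a,b}
  S: {a,b}  A: {a,b}  B: {b}  C: {a}
pass 2: (stable)
  S: {a,b}  A: {a,b}  B: {b}  C: {a}

FIRST(S) = ["a", "b"]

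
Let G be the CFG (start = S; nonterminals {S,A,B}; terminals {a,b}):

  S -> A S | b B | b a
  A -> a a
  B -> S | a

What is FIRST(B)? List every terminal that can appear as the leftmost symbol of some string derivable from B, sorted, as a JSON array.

Compute FIRST by fixpoint:
round 1:
  A via A→a a: +{a}
  B via B→a: +{a}
  S via S→A S: +{a}
  S via S→b B: +{b}
  S: {a,b}  A: {a}  B: {a}
round 2:
  B via B→S: +{b}
  S: {a,b}  A: {a}  B: {a,b}
round 3: (stable)
  S: {a,b}  A: {a}  B: {a,b}

FIRST(B) = ["a", "b"]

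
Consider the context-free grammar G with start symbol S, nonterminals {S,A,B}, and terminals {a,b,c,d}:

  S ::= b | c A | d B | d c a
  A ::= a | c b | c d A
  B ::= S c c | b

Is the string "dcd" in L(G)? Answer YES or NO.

CNF form of G:
  S -> T0 A | T2 B | T2 X6 | b
  A -> T0 T1 | T0 X4 | a
  B -> S X5 | b
  T0 -> c
  T1 -> b
  T2 -> d
  T3 -> a
  X4 -> T2 A
  X5 -> T0 T0
  X6 -> T0 T3

CYK table (by increasing span):
  cell(0,0) d: {T2}  orig:{}
  cell(1,1) c: {T0}  orig:{}
  cell(2,2) d: {T2}  orig:{}
  cell(0,1) dc: ∅
  cell(1,2) cd: ∅
  cell(0,2) dcd: ∅

S ∉ T[0,2] ⇒ NO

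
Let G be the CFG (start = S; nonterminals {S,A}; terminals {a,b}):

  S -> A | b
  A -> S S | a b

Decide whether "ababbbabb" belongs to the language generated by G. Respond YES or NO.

CNF form of G:
  S -> S S | T0 T1 | b
  A -> S S | T0 T1
  T0 -> a
  T1 -> b

CYK fill:
  [0..0]={T0}  "a"  orig:{}
  [1..1]={S,T1}  "b"  orig:{S}
  [2..2]={T0}  "a"  orig:{}
  [3..3]={S,T1}  "b"  orig:{S}
  [4..4]={S,T1}  "b"  orig:{S}
  [5..5]={S,T1}  "b"  orig:{S}
  [6..6]={T0}  "a"  orig:{}
  [7..7]={S,T1}  "b"  orig:{S}
  [8..8]={S,T1}  "b"  orig:{S}
  [0..1]={A,S}  "ab"
  [1..2]=∅  "ba"
  [2..3]={A,S}  "ab"
  [3..4]={A,S}  "bb"
  [4..5]={A,S}  "bb"
  [5..6]=∅  "ba"
  [6..7]={A,S}  "ab"
  [7..8]={A,S}  "bb"
  [0..2]=∅  "aba"
  [1..3]={A,S}  "bab"
  [2..4]={A,S}  "abb"
  [3..5]={A,S}  "bbb"
  [4..6]=∅  "bba"
  [5..7]={A,S}  "bab"
  [6..8]={A,S}  "abb"
  [0..3]={A,S}  "abab"
  [1..4]={A,S}  "babb"
  [2..5]={A,S}  "abbb"
  [3..6]=∅  "bbba"
  [4..7]={A,S}  "bbab"
  [5..8]={A,S}  "babb"
  [0..4]={A,S}  "ababb"
  [1..5]={A,S}  "babbb"
  [2..6]=∅  "abbba"
  [3..7]={A,S}  "bbbab"
  [4..8]={A,S}  "bbabb"
  [0..5]={A,S}  "ababbb"
  [1..6]=∅  "babbba"
  [2..7]={A,S}  "abbbab"
  [3..8]={A,S}  "bbbabb"
  [0..6]=∅  "ababbba"
  [1..7]={A,S}  "babbbab"
  [2..8]={A,S}  "abbbabb"
  [0..7]={A,S}  "ababbbab"
  [1..8]={A,S}  "babbbabb"
  [0..8]={A,S}  "ababbbabb"

S ∈ T[0,8] ⇒ YES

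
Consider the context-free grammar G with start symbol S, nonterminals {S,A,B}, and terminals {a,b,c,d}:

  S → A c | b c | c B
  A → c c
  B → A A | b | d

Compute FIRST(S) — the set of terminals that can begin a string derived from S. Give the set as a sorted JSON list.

Compute FIRST by fixpoint:
round 1:
  A via A→c c: +{c}
  B via B→A A: +{c}
  B via B→b: +{b}
  B via B→d: +{d}
  S via S→A c: +{c}
  S via S→b c: +{b}
  FIRST[S]={b,c}  FIRST[A]={c}  FIRST[B]={b,c,d}
round 2: (stable)
  FIRST[S]={b,c}  FIRST[A]={c}  FIRST[B]={b,c,d}

FIRST(S) = ["b", "c"]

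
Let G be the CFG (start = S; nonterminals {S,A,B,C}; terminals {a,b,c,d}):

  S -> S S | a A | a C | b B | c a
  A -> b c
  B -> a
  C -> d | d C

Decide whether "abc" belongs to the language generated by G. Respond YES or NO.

Convert to CNF:
  S -> S S | T0 B | T1 T3 | T3 A | T3 C
  A -> T0 T1
  B -> a
  C -> T2 C | d
  T0 -> b
  T1 -> c
  T2 -> d
  T3 -> a

CYK fill:
  T[0,0] 'a' = {B,T3}  orig:{B}
  T[1,1] 'b' = {T0}  orig:{}
  T[2,2] 'c' = {T1}  orig:{}
  T[0,1] 'ab' = ∅
  T[1,2] 'bc' = {A}
  T[0,2] 'abc' = {S}

S ∈ T[0,2] ⇒ YES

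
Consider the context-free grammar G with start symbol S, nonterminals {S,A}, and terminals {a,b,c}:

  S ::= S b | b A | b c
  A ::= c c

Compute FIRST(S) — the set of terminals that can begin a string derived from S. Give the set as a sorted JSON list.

FIRST iteration:
[1]
  A via A→c c: +{c}
  S via S→b A: +{b}
  S: {b}  A: {c}
[2] — fixpoint
  S: {b}  A: {c}

FIRST(S) = ["b"]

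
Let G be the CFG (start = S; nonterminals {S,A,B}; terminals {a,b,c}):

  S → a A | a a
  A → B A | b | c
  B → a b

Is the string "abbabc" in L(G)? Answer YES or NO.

CNF form of G:
  S -> T0 A | T0 T0
  A -> B A | b | c
  B -> T0 T1
  T0 -> a
  T1 -> b

CYK fill:
  T[0,0] 'a' = {T0}  orig:{}
  T[1,1] 'b' = {A,T1}  orig:{A}
  T[2,2] 'b' = {A,T1}  orig:{A}
  T[3,3] 'a' = {T0}  orig:{}
  T[4,4] 'b' = {A,T1}  orig:{A}
  T[5,5] 'c' = {A}
  T[0,1] 'ab' = {B,S}
  T[1,2] 'bb' = ∅
  T[2,3] 'ba' = ∅
  T[3,4] 'ab' = {B,S}
  T[4,5] 'bc' = ∅
  T[0,2] 'abb' = {A}
  T[1,3] 'bba' = ∅
  T[2,4] 'bab' = ∅
  T[3,5] 'abc' = {A}
  T[0,3] 'abba' = ∅
  T[1,4] 'bbab' = ∅
  T[2,5] 'babc' = ∅
  T[0,4] 'abbab' = ∅
  T[1,5] 'bbabc' = ∅
  T[0,5] 'abbabc' = ∅

S ∉ T[0,5] ⇒ NO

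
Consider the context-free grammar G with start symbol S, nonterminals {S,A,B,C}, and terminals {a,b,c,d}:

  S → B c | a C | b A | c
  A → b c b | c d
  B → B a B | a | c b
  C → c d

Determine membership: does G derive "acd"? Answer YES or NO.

CNF form of G:
  S -> B T1 | T0 A | T3 C | c
  A -> T0 X4 | T1 T2
  B -> B X5 | T1 T0 | a
  C -> T1 T2
  T0 -> b
  T1 -> c
  T2 -> d
  T3 -> a
  X4 -> T1 T0
  X5 -> T3 B

Fill CYK table bottom-up:
  cell(0,0) a: {B,T3}  orig:{B}
  cell(1,1) c: {S,T1}  orig:{S}
  cell(2,2) d: {T2}  orig:{}
  cell(0,1) ac: {S}
  cell(1,2) cd: {A,C}
  cell(0,2) acd: {S}

S ∈ T[0,2] ⇒ YES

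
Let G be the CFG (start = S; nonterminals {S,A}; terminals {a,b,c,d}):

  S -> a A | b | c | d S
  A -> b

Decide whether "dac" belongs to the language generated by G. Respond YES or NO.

Convert to CNF:
  S -> T0 A | T1 S | b | c
  A -> b
  T0 -> a
  T1 -> d

CYK fill:
  cell(0,0) d: {T1}  orig:{}
  cell(1,1) a: {T0}  orig:{}
  cell(2,2) c: {S}
  cell(0,1) da: ∅
  cell(1,2) ac: ∅
  cell(0,2) dac: ∅

S ∉ T[0,2] ⇒ NO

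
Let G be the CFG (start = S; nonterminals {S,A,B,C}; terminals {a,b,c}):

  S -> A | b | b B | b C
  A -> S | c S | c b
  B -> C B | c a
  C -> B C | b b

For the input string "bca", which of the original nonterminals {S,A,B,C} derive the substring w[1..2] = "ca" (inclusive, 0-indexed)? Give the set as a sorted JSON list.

Convert to CNF:
  S -> T0 B | T0 C | T1 S | T1 T0 | b
  A -> T0 B | T0 C | T1 S | T1 T0 | b
  B -> C B | T1 T2
  C -> B C | T0 T0
  T0 -> b
  T1 -> c
  T2 -> a

CYK fill (cells [i..j] with 1 ≤ i ≤ j ≤ 2 only):
  cell(1,1) c: {T1}  orig:{}
  cell(2,2) a: {T2}  orig:{}
  cell(1,2) ca: {B}

Original NTs in T[1,2] deriving "ca": ["B"]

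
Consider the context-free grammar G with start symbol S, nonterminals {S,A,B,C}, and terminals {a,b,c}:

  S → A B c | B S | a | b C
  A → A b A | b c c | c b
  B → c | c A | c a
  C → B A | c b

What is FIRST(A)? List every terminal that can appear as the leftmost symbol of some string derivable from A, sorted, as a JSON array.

Compute FIRST by fixpoint:
[1]
  A via A→b c c: +{b}
  A via A→c b: +{c}
  B via B→c: +{c}
  C via C→B A: +{c}
  S via S→A B c: +{b,c}
  S via S→a: +{a}
  FIRST(S)={a,b,c}  FIRST(A)={b,c}  FIRST(B)={c}  FIRST(C)={c}
[2] (stable)
  FIRST(S)={a,b,c}  FIRST(A)={b,c}  FIRST(B)={c}  FIRST(C)={c}

FIRST(A) = ["b", "c"]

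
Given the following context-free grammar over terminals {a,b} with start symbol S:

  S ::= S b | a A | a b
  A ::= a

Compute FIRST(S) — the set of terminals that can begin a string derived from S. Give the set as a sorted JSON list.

FIRST sets, iterate to fixpoint:
round 1:
  A via A→a: +{a}
  S via S→a A: +{a}
  FIRST[S]={a}  FIRST[A]={a}
round 2: done
  FIRST[S]={a}  FIRST[A]={a}

FIRST(S) = ["a"]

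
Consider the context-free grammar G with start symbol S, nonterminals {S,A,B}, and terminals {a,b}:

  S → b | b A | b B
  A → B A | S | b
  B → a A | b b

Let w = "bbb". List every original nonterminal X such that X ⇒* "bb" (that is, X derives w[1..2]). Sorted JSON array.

CNF form of G:
  S -> T0 A | T0 B | b
  A -> B A | T0 A | T0 B | b
  B -> T0 T0 | T1 A
  T0 -> b
  T1 -> a

Fill CYK table bottom-up — only the sub-triangle for w[1..2]:
  T[1,1] 'b' = {A,S,T0}  orig:{A,S}
  T[2,2] 'b' = {A,S,T0}  orig:{A,S}
  T[1,2] 'bb' = {A,B,S}

Original NTs in T[1,2] deriving "bb": ["A", "B", "S"]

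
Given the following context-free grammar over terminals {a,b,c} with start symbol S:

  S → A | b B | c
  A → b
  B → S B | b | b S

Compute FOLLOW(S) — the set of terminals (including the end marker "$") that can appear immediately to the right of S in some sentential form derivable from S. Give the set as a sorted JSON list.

FIRST sets, iterate to fixpoint:
iter 1:
  A via A→b: +{b}
  B via B→b: +{b}
  S via S→A: +{b}
  S via S→c: +{c}
  FIRST[S]={b,c}  FIRST[A]={b}  FIRST[B]={b}
iter 2:
  B via B→S B: +{c}
  FIRST[S]={b,c}  FIRST[A]={b}  FIRST[B]={b,c}
iter 3: (no change)
  FIRST[S]={b,c}  FIRST[A]={b}  FIRST[B]={b,c}

FOLLOW sets:
FOLLOW(S) := {$}
pass 1:
  B→S B: FOLLOW(S) ⊇ FIRST(B) = {b,c}; new: +{b,c}
  S→A: FOLLOW(A) ⊇ FOLLOW(S) ⊇ {$,b,c}; new: +{$,b,c}
  S→b B: FOLLOW(B) ⊇ FOLLOW(S) ⊇ {$,b,c}; new: +{$,b,c}
  S: {$,b,c}  A: {$,b,c}  B: {$,b,c}
pass 2: done
  S: {$,b,c}  A: {$,b,c}  B: {$,b,c}

FOLLOW(S) = ["$", "b", "c"]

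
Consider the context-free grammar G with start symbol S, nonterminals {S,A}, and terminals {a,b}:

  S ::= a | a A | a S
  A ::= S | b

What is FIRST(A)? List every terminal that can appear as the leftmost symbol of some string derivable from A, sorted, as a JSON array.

FIRST iteration:
round 1:
  A via A→b: +{b}
  S via S→a: +{a}
  FIRST[S]={a}  FIRST[A]={b}
round 2:
  A via A→S: +{a}
  FIRST[S]={a}  FIRST[A]={a,b}
round 3: (stable)
  FIRST[S]={a}  FIRST[A]={a,b}

FIRST(A) = ["a", "b"]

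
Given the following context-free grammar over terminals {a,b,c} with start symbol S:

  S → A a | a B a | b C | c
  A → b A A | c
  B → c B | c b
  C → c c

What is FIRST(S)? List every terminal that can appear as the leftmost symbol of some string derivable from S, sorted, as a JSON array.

Compute FIRST by fixpoint:
pass 1:
  A via A→b A A: +{b}
  A via A→c: +{c}
  B via B→c B: +{c}
  C via C→c c: +{c}
  S via S→A a: +{b,c}
  S via S→a B a: +{a}
  FIRST[S]={a,b,c}  FIRST[A]={b,c}  FIRST[B]={c}  FIRST[C]={c}
pass 2: (stable)
  FIRST[S]={a,b,c}  FIRST[A]={b,c}  FIRST[B]={c}  FIRST[C]={c}

FIRST(S) = ["a", "b", "c"]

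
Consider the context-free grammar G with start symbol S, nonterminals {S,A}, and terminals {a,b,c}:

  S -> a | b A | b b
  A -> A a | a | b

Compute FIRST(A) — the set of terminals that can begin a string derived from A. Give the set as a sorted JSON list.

Compute FIRST by fixpoint:
pass 1:
  A via A→a: +{a}
  A via A→b: +{b}
  S via S→a: +{a}
  S via S→b A: +{b}
  S: {a,b}  A: {a,b}
pass 2: done
  S: {a,b}  A: {a,b}

FIRST(A) = ["a", "b"]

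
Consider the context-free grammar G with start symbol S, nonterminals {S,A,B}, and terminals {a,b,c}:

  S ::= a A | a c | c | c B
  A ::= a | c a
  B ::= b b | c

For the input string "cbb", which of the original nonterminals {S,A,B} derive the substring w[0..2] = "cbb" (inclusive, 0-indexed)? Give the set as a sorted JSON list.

CNF form of G:
  S -> T0 B | T1 A | T1 T0 | c
  A -> T0 T1 | a
  B -> T2 T2 | c
  T0 -> c
  T1 -> a
  T2 -> b

CYK table (by increasing span) — only the sub-triangle for w[0..2]:
  T[0,0] 'c' = {B,S,T0}  orig:{B,S}
  T[1,1] 'b' = {T2}  orig:{}
  T[2,2] 'b' = {T2}  orig:{}
  T[0,1] 'cb' = ∅
  T[1,2] 'bb' = {B}
  T[0,2] 'cbb' = {S}

Original NTs in T[0,2] deriving "cbb": ["S"]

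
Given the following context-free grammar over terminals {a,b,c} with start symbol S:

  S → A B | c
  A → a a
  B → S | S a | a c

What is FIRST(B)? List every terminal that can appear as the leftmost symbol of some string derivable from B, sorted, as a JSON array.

FIRST iteration:
pass 1:
  A via A→a a: +{a}
  B via B→a c: +{a}
  S via S→A B: +{a}
  S via S→c: +{c}
  FIRST(S)={a,c}  FIRST(A)={a}  FIRST(B)={a}
pass 2:
  B via B→S: +{c}
  FIRST(S)={a,c}  FIRST(A)={a}  FIRST(B)={a,c}
pass 3: (stable)
  FIRST(S)={a,c}  FIRST(A)={a}  FIRST(B)={a,c}

FIRST(B) = ["a", "c"]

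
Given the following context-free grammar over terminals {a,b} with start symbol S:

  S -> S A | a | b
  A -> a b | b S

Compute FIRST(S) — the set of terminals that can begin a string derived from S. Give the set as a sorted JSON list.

Compute FIRST by fixpoint:
round 1:
  A via A→a b: +{a}
  A via A→b S: +{b}
  S via S→a: +{a}
  S via S→b: +{b}
  FIRST[S]={a,b}  FIRST[A]={a,b}
round 2: — fixpoint
  FIRST[S]={a,b}  FIRST[A]={a,b}

FIRST(S) = ["a", "b"]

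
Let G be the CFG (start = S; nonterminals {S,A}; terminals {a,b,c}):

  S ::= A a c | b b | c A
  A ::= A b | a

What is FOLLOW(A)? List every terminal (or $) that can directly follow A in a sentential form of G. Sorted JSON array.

FIRST sets, iterate to fixpoint:
pass 1:
  A via A→a: +{a}
  S via S→A a c: +{a}
  S via S→b b: +{b}
  S via S→c A: +{c}
  S: {a,b,c}  A: {a}
pass 2: (no change)
  S: {a,b,c}  A: {a}

FOLLOW iteration:
initialize: $ ∈ FOLLOW(S)
round 1:
  A→A b: FOLLOW(A) ⊇ FIRST(b) = {b}; new: +{b}
  S→A a c: FOLLOW(A) ⊇ FIRST(a) = {a}; new: +{a}
  S→c A: FOLLOW(A) ⊇ FOLLOW(S) ⊇ {$}; new: +{$}
  S: {$}  A: {$,a,b}
round 2: (no change)
  S: {$}  A: {$,a,b}

FOLLOW(A) = ["$", "a", "b"]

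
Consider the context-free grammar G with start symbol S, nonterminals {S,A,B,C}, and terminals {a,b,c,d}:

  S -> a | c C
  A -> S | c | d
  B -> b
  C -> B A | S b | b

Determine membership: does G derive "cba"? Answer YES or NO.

CNF form of G:
  S -> T0 C | a
  A -> T0 C | a | c | d
  B -> b
  C -> B A | S T1 | b
  T0 -> c
  T1 -> b

CYK table (by increasing span):
  cell(0,0) c: {A,T0}  orig:{A}
  cell(1,1) b: {B,C,T1}  orig:{B,C}
  cell(2,2) a: {A,S}
  cell(0,1) cb: {A,S}
  cell(1,2) ba: {C}
  cell(0,2) cba: {A,S}

S ∈ T[0,2] ⇒ YES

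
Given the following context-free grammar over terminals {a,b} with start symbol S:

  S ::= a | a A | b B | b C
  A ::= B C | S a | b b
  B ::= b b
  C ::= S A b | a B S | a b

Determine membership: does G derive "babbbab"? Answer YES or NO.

CNF form of G:
  S -> T0 A | T1 B | T1 C | a
  A -> B C | S T0 | T1 T1
  B -> T1 T1
  C -> S X2 | T0 T1 | T0 X3
  T0 -> a
  T1 -> b
  X2 -> A T1
  X3 -> B S

Fill CYK table bottom-up:
  [0..0]={T1}  "b"  orig:{}
  [1..1]={S,T0}  "a"  orig:{S}
  [2..2]={T1}  "b"  orig:{}
  [3..3]={T1}  "b"  orig:{}
  [4..4]={T1}  "b"  orig:{}
  [5..5]={S,T0}  "a"  orig:{S}
  [6..6]={T1}  "b"  orig:{}
  [0..1]=∅  "ba"
  [1..2]={C}  "ab"
  [2..3]={A,B}  "bb"
  [3..4]={A,B}  "bb"
  [4..5]=∅  "ba"
  [5..6]={C}  "ab"
  [0..2]={S}  "bab"
  [1..3]={S}  "abb"
  [2..4]={S,X2}  "bbb"  orig:{S}
  [3..5]={X3}  "bba"  orig:{}
  [4..6]={S}  "bab"
  [0..3]=∅  "babb"
  [1..4]={C}  "abbb"
  [2..5]={A}  "bbba"
  [3..6]={A}  "bbab"
  [0..4]={S}  "babbb"
  [1..5]={S}  "abbba"
  [2..6]={X2,X3}  "bbbab"  orig:{}
  [0..5]={A}  "babbba"
  [1..6]={C}  "abbbab"
  [0..6]={S,X2}  "babbbab"  orig:{S}

S ∈ T[0,6] ⇒ YES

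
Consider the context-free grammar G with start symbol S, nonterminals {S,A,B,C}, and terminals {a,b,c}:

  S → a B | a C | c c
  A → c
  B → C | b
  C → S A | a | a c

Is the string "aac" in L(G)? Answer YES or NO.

CNF form of G:
  S -> T0 B | T0 C | T1 T1
  A -> c
  B -> S A | T0 T1 | a | b
  C -> S A | T0 T1 | a
  T0 -> a
  T1 -> c

CYK table (by increasing span):
  cell(0,0) a: {B,C,T0}  orig:{B,C}
  cell(1,1) a: {B,C,T0}  orig:{B,C}
  cell(2,2) c: {A,T1}  orig:{A}
  cell(0,1) aa: {S}
  cell(1,2) ac: {B,C}
  cell(0,2) aac: {B,C,S}

S ∈ T[0,2] ⇒ YES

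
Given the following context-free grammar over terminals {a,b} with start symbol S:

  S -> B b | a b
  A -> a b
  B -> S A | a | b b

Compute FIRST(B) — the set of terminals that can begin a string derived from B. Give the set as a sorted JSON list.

FIRST iteration:
iter 1:
  A via A→a b: +{a}
  B via B→a: +{a}
  B via B→b b: +{b}
  S via S→B b: +{a,b}
  S: {a,b}  A: {a}  B: {a,b}
iter 2: — fixpoint
  S: {a,b}  A: {a}  B: {a,b}

FIRST(B) = ["a", "b"]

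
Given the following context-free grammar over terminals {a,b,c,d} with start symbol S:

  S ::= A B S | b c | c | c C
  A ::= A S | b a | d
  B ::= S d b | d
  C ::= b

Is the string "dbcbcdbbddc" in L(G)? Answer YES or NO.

Convert to CNF:
  S -> A X5 | T0 T3 | T3 C | c
  A -> A S | T0 T1 | d
  B -> S X4 | d
  C -> b
  T0 -> b
  T1 -> a
  T2 -> d
  T3 -> c
  X4 -> T2 T0
  X5 -> B S

CYK fill:
  [0..0]={A,B,T2}  "d"  orig:{A,B}
  [1..1]={C,T0}  "b"  orig:{C}
  [2..2]={S,T3}  "c"  orig:{S}
  [3..3]={C,T0}  "b"  orig:{C}
  [4..4]={S,T3}  "c"  orig:{S}
  [5..5]={A,B,T2}  "d"  orig:{A,B}
  [6..6]={C,T0}  "b"  orig:{C}
  [7..7]={C,T0}  "b"  orig:{C}
  [8..8]={A,B,T2}  "d"  orig:{A,B}
  [9..9]={A,B,T2}  "d"  orig:{A,B}
  [10..10]={S,T3}  "c"  orig:{S}
  [0..1]={X4}  "db"  orig:{}
  [1..2]={S}  "bc"
  [2..3]={S}  "cb"
  [3..4]={S}  "bc"
  [4..5]=∅  "cd"
  [5..6]={X4}  "db"  orig:{}
  [6..7]=∅  "bb"
  [7..8]=∅  "bd"
  [8..9]=∅  "dd"
  [9..10]={A,X5}  "dc"  orig:{A}
  [0..2]={A,X5}  "dbc"  orig:{A}
  [1..3]=∅  "bcb"
  [2..4]=∅  "cbc"
  [3..5]=∅  "bcd"
  [4..6]={B}  "cdb"
  [5..7]=∅  "dbb"
  [6..8]=∅  "bbd"
  [7..9]=∅  "bdd"
  [8..10]={S}  "ddc"
  [0..3]=∅  "dbcb"
  [1..4]=∅  "bcbc"
  [2..5]=∅  "cbcd"
  [3..6]={B}  "bcdb"
  [4..7]=∅  "cdbb"
  [5..8]=∅  "dbbd"
  [6..9]=∅  "bbdd"
  [7..10]=∅  "bddc"
  [0..4]={A}  "dbcbc"
  [1..5]=∅  "bcbcd"
  [2..6]=∅  "cbcdb"
  [3..7]=∅  "bcdbb"
  [4..8]=∅  "cdbbd"
  [5..9]=∅  "dbbdd"
  [6..10]=∅  "bbddc"
  [0..5]=∅  "dbcbcd"
  [1..6]=∅  "bcbcdb"
  [2..7]=∅  "cbcdbb"
  [3..8]=∅  "bcdbbd"
  [4..9]=∅  "cdbbdd"
  [5..10]=∅  "dbbddc"
  [0..6]=∅  "dbcbcdb"
  [1..7]=∅  "bcbcdbb"
  [2..8]=∅  "cbcdbbd"
  [3..9]=∅  "bcdbbdd"
  [4..10]=∅  "cdbbddc"
  [0..7]=∅  "dbcbcdbb"
  [1..8]=∅  "bcbcdbbd"
  [2..9]=∅  "cbcdbbdd"
  [3..10]=∅  "bcdbbddc"
  [0..8]=∅  "dbcbcdbbd"
  [1..9]=∅  "bcbcdbbdd"
  [2..10]=∅  "cbcdbbddc"
  [0..9]=∅  "dbcbcdbbdd"
  [1..10]=∅  "bcbcdbbddc"
  [0..10]=∅  "dbcbcdbbddc"

S ∉ T[0,10] ⇒ NO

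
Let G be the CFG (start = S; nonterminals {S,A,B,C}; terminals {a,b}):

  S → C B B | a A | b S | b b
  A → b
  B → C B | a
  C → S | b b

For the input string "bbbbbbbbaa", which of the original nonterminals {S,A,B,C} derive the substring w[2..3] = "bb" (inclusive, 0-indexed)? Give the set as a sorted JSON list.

Convert to CNF:
  S -> C X3 | T0 A | T1 S | T1 T1
  A -> b
  B -> C B | a
  C -> C X2 | T0 A | T1 S | T1 T1
  T0 -> a
  T1 -> b
  X2 -> B B
  X3 -> B B

Fill CYK table bottom-up, restricted to cells inside w[2..3]:
  T[2,2] 'b' = {A,T1}  orig:{A}
  T[3,3] 'b' = {A,T1}  orig:{A}
  T[2,3] 'bb' = {C,S}

Original NTs in T[2,3] deriving "bb": ["C", "S"]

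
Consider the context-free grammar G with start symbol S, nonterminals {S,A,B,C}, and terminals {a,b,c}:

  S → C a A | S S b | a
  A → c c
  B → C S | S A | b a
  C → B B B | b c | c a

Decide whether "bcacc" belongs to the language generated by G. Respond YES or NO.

CNF form of G:
  S -> C X4 | S X5 | a
  A -> T0 T0
  B -> C S | S A | T1 T2
  C -> B X3 | T0 T2 | T1 T0
  T0 -> c
  T1 -> b
  T2 -> a
  X3 -> B B
  X4 -> T2 A
  X5 -> S T1

CYK fill:
  cell(0,0) b: {T1}  orig:{}
  cell(1,1) c: {T0}  orig:{}
  cell(2,2) a: {S,T2}  orig:{S}
  cell(3,3) c: {T0}  orig:{}
  cell(4,4) c: {T0}  orig:{}
  cell(0,1) bc: {C}
  cell(1,2) ca: {C}
  cell(2,3) ac: ∅
  cell(3,4) cc: {A}
  cell(0,2) bca: {B}
  cell(1,3) cac: ∅
  cell(2,4) acc: {B,X4}  orig:{B}
  cell(0,3) bcac: ∅
  cell(1,4) cacc: ∅
  cell(0,4) bcacc: {S}

S ∈ T[0,4] ⇒ YES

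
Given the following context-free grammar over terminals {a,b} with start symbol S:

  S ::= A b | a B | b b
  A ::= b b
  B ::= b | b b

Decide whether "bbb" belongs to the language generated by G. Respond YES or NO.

CNF form of G:
  S -> A T0 | T0 T0 | T1 B
  A -> T0 T0
  B -> T0 T0 | b
  T0 -> b
  T1 -> a

Fill CYK table bottom-up:
  [0..0]={B,T0}  "b"  orig:{B}
  [1..1]={B,T0}  "b"  orig:{B}
  [2..2]={B,T0}  "b"  orig:{B}
  [0..1]={A,B,S}  "bb"
  [1..2]={A,B,S}  "bb"
  [0..2]={S}  "bbb"

S ∈ T[0,2] ⇒ YES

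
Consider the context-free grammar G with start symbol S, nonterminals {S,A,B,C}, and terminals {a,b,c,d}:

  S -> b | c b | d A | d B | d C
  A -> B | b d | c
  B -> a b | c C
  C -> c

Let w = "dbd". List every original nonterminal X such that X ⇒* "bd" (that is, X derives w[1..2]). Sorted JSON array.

CNF form of G:
  S -> T2 A | T2 B | T2 C | T3 T1 | b
  A -> T0 T1 | T1 T2 | T3 C | c
  B -> T0 T1 | T3 C
  C -> c
  T0 -> a
  T1 -> b
  T2 -> d
  T3 -> c

CYK table (by increasing span), restricted to cells inside w[1..2]:
  T[1,1] 'b' = {S,T1}  orig:{S}
  T[2,2] 'd' = {T2}  orig:{}
  T[1,2] 'bd' = {A}

Original NTs in T[1,2] deriving "bd": ["A"]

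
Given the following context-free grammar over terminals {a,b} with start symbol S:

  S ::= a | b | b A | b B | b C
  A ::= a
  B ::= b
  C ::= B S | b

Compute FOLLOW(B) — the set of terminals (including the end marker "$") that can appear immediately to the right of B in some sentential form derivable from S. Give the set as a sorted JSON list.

FIRST sets, iterate to fixpoint:
pass 1:
  A via A→a: +{a}
  B via B→b: +{b}
  C via C→B S: +{b}
  S via S→a: +{a}
  S via S→b: +{b}
  FIRST[S]={a,b}  FIRST[A]={a}  FIRST[B]={b}  FIRST[C]={b}
pass 2: — fixpoint
  FIRST[S]={a,b}  FIRST[A]={a}  FIRST[B]={b}  FIRST[C]={b}

FOLLOW sets:
seed FOLLOW(S) with $
[1]
  C→B S: FOLLOW(B) ⊇ FIRST(S) = {a,b}; new: +{a,b}
  S→b A: FOLLOW(A) ⊇ FOLLOW(S) ⊇ {$}; new: +{$}
  S→b B: FOLLOW(B) ⊇ FOLLOW(S) ⊇ {$}; new: +{$}
  S→b C: FOLLOW(C) ⊇ FOLLOW(S) ⊇ {$}; new: +{$}
  FOLLOW(S)={$}  FOLLOW(A)={$}  FOLLOW(B)={$,a,b}  FOLLOW(C)={$}
[2] (stable)
  FOLLOW(S)={$}  FOLLOW(A)={$}  FOLLOW(B)={$,a,b}  FOLLOW(C)={$}

FOLLOW(B) = ["$", "a", "b"]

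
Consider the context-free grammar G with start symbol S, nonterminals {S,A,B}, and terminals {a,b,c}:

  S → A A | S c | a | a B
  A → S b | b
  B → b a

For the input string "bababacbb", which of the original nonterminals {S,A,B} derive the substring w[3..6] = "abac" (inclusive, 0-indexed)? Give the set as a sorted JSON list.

Convert to CNF:
  S -> A A | S T2 | T1 B | a
  A -> S T0 | b
  B -> T0 T1
  T0 -> b
  T1 -> a
  T2 -> c

Fill CYK table bottom-up — only the sub-triangle for w[3..6]:
  [3..3]={S,T1}  "a"  orig:{S}
  [4..4]={A,T0}  "b"  orig:{A}
  [5..5]={S,T1}  "a"  orig:{S}
  [6..6]={T2}  "c"  orig:{}
  [3..4]={A}  "ab"
  [4..5]={B}  "ba"
  [5..6]={S}  "ac"
  [3..5]={S}  "aba"
  [4..6]=∅  "bac"
  [3..6]={S}  "abac"

Original NTs in T[3,6] deriving "abac": ["S"]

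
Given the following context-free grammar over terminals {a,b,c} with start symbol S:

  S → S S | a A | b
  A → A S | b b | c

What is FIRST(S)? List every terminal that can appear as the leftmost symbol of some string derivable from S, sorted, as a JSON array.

FIRST sets, iterate to fixpoint:
pass 1:
  A via A→b b: +{b}
  A via A→c: +{c}
  S via S→a A: +{a}
  S via S→b: +{b}
  S: {a,b}  A: {b,c}
pass 2: (no change)
  S: {a,b}  A: {b,c}

FIRST(S) = ["a", "b"]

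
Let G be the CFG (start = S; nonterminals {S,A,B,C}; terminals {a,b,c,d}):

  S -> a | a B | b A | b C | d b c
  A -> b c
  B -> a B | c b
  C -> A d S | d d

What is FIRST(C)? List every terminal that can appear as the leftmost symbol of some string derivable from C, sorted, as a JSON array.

Compute FIRST by fixpoint:
[1]
  A via A→b c: +{b}
  B via B→a B: +{a}
  B via B→c b: +{c}
  C via C→A d S: +{b}
  C via C→d d: +{d}
  S via S→a: +{a}
  S via S→b A: +{b}
  S via S→d b c: +{d}
  S: {a,b,d}  A: {b}  B: {a,c}  C: {b,d}
[2] done
  S: {a,b,d}  A: {b}  B: {a,c}  C: {b,d}

FIRST(C) = ["b", "d"]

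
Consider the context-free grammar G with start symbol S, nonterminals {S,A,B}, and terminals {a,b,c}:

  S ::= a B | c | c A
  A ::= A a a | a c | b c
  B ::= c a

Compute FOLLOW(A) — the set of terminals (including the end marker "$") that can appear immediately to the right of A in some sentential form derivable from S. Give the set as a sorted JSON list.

Compute FIRST by fixpoint:
iter 1:
  A via A→a c: +{a}
  A via A→b c: +{b}
  B via B→c a: +{c}
  S via S→a B: +{a}
  S via S→c: +{c}
  FIRST(S)={a,c}  FIRST(A)={a,b}  FIRST(B)={c}
iter 2: — fixpoint
  FIRST(S)={a,c}  FIRST(A)={a,b}  FIRST(B)={c}

Compute FOLLOW by fixpoint:
initialize: $ ∈ FOLLOW(S)
iter 1:
  A→A a a: FOLLOW(A) ⊇ FIRST(a) = {a}; new: +{a}
  S→a B: FOLLOW(B) ⊇ FOLLOW(S) ⊇ {$}; new: +{$}
  S→c A: FOLLOW(A) ⊇ FOLLOW(S) ⊇ {$}; new: +{$}
  FOLLOW[S]={$}  FOLLOW[A]={$,a}  FOLLOW[B]={$}
iter 2: done
  FOLLOW[S]={$}  FOLLOW[A]={$,a}  FOLLOW[B]={$}

FOLLOW(A) = ["$", "a"]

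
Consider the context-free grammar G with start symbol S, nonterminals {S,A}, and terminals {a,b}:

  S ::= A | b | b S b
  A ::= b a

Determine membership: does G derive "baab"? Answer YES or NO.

CNF form of G:
  S -> T0 T1 | T0 X2 | b
  A -> T0 T1
  T0 -> b
  T1 -> a
  X2 -> S T0

Fill CYK table bottom-up:
  T[0,0] 'b' = {S,T0}  orig:{S}
  T[1,1] 'a' = {T1}  orig:{}
  T[2,2] 'a' = {T1}  orig:{}
  T[3,3] 'b' = {S,T0}  orig:{S}
  T[0,1] 'ba' = {A,S}
  T[1,2] 'aa' = ∅
  T[2,3] 'ab' = ∅
  T[0,2] 'baa' = ∅
  T[1,3] 'aab' = ∅
  T[0,3] 'baab' = ∅

S ∉ T[0,3] ⇒ NO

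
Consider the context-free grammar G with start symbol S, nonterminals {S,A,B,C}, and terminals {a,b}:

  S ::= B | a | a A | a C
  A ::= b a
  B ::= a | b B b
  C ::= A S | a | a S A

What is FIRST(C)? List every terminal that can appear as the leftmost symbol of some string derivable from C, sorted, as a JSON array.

Compute FIRST by fixpoint:
iter 1:
  A via A→b a: +{b}
  B via B→a: +{a}
  B via B→b B b: +{b}
  C via C→A S: +{b}
  C via C→a: +{a}
  S via S→B: +{a,b}
  S: {a,b}  A: {b}  B: {a,b}  C: {a,b}
iter 2: (stable)
  S: {a,b}  A: {b}  B: {a,b}  C: {a,b}

FIRST(C) = ["a", "b"]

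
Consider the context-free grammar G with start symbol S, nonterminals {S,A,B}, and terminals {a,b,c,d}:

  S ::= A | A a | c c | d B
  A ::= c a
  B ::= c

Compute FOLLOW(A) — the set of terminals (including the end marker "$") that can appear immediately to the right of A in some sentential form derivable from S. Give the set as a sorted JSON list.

FIRST iteration:
round 1:
  A via A→c a: +{c}
  B via B→c: +{c}
  S via S→A: +{c}
  S via S→d B: +{d}
  S: {c,d}  A: {c}  B: {c}
round 2: — fixpoint
  S: {c,d}  A: {c}  B: {c}

FOLLOW iteration:
initialize: $ ∈ FOLLOW(S)
pass 1:
  S→A: FOLLOW(A) ⊇ FOLLOW(S) ⊇ {$}; new: +{$}
  S→A a: FOLLOW(A) ⊇ FIRST(a) = {a}; new: +{a}
  S→d B: FOLLOW(B) ⊇ FOLLOW(S) ⊇ {$}; new: +{$}
  FOLLOW(S)={$}  FOLLOW(A)={$,a}  FOLLOW(B)={$}
pass 2: done
  FOLLOW(S)={$}  FOLLOW(A)={$,a}  FOLLOW(B)={$}

FOLLOW(A) = ["$", "a"]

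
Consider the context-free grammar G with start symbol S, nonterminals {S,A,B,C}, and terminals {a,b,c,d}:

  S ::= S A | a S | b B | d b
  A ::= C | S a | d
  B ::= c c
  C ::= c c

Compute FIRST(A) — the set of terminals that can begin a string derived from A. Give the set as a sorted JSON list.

FIRST sets, iterate to fixpoint:
pass 1:
  A via A→d: +{d}
  B via B→c c: +{c}
  C via C→c c: +{c}
  S via S→a S: +{a}
  S via S→b B: +{b}
  S via S→d b: +{d}
  S: {a,b,d}  A: {d}  B: {c}  C: {c}
pass 2:
  A via A→C: +{c}
  A via A→S a: +{a,b}
  S: {a,b,d}  A: {a,b,c,d}  B: {c}  C: {c}
pass 3: (no change)
  S: {a,b,d}  A: {a,b,c,d}  B: {c}  C: {c}

FIRST(A) = ["a", "b", "c", "d"]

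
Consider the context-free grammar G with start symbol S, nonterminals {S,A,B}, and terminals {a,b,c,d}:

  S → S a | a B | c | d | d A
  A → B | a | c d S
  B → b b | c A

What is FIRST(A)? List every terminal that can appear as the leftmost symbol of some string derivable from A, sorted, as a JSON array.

FIRST iteration:
round 1:
  A via A→a: +{a}
  A via A→c d S: +{c}
  B via B→b b: +{b}
  B via B→c A: +{c}
  S via S→a B: +{a}
  S via S→c: +{c}
  S via S→d: +{d}
  FIRST[S]={a,c,d}  FIRST[A]={a,c}  FIRST[B]={b,c}
round 2:
  A via A→B: +{b}
  FIRST[S]={a,c,d}  FIRST[A]={a,b,c}  FIRST[B]={b,c}
round 3: (stable)
  FIRST[S]={a,c,d}  FIRST[A]={a,b,c}  FIRST[B]={b,c}

FIRST(A) = ["a", "b", "c"]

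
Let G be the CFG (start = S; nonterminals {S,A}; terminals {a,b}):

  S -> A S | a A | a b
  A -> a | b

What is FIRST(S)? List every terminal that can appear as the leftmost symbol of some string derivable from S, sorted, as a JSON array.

FIRST sets, iterate to fixpoint:
pass 1:
  A via A→a: +{a}
  A via A→b: +{b}
  S via S→A S: +{a,b}
  FIRST[S]={a,b}  FIRST[A]={a,b}
pass 2: done
  FIRST[S]={a,b}  FIRST[A]={a,b}

FIRST(S) = ["a", "b"]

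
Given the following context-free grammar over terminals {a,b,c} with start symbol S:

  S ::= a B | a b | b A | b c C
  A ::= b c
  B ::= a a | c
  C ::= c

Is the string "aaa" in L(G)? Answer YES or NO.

Convert to CNF:
  S -> T0 A | T0 X3 | T2 B | T2 T0
  A -> T0 T1
  B -> T2 T2 | c
  C -> c
  T0 -> b
  T1 -> c
  T2 -> a
  X3 -> T1 C

CYK table (by increasing span):
  T[0,0] 'a' = {T2}  orig:{}
  T[1,1] 'a' = {T2}  orig:{}
  T[2,2] 'a' = {T2}  orig:{}
  T[0,1] 'aa' = {B}
  T[1,2] 'aa' = {B}
  T[0,2] 'aaa' = {S}

S ∈ T[0,2] ⇒ YES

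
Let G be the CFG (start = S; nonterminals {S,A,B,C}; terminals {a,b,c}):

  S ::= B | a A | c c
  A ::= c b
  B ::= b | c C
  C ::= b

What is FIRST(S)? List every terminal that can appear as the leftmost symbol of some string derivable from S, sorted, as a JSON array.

FIRST iteration:
iter 1:
  A via A→c b: +{c}
  B via B→b: +{b}
  B via B→c C: +{c}
  C via C→b: +{b}
  S via S→B: +{b,c}
  S via S→a A: +{a}
  FIRST[S]={a,b,c}  FIRST[A]={c}  FIRST[B]={b,c}  FIRST[C]={b}
iter 2: — fixpoint
  FIRST[S]={a,b,c}  FIRST[A]={c}  FIRST[B]={b,c}  FIRST[C]={b}

FIRST(S) = ["a", "b", "c"]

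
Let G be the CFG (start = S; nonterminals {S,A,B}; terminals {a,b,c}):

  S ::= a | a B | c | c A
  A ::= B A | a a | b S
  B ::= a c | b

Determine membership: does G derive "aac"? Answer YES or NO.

Convert to CNF:
  S -> T0 B | T2 A | a | c
  A -> B A | T0 T0 | T1 S
  B -> T0 T2 | b
  T0 -> a
  T1 -> b
  T2 -> c

Fill CYK table bottom-up:
  cell(0,0) a: {S,T0}  orig:{S}
  cell(1,1) a: {S,T0}  orig:{S}
  cell(2,2) c: {S,T2}  orig:{S}
  cell(0,1) aa: {A}
  cell(1,2) ac: {B}
  cell(0,2) aac: {S}

S ∈ T[0,2] ⇒ YES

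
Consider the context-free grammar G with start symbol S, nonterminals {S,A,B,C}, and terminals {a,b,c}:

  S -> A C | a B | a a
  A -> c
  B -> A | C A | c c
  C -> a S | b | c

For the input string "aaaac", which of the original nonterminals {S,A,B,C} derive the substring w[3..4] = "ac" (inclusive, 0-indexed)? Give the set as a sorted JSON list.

Convert to CNF:
  S -> A C | T1 B | T1 T1
  A -> c
  B -> C A | T0 T0 | c
  C -> T1 S | b | c
  T0 -> c
  T1 -> a

Fill CYK table bottom-up (cells [i..j] with 3 ≤ i ≤ j ≤ 4 only):
  cell(3,3) a: {T1}  orig:{}
  cell(4,4) c: {A,B,C,T0}  orig:{A,B,C}
  cell(3,4) ac: {S}

Original NTs in T[3,4] deriving "ac": ["S"]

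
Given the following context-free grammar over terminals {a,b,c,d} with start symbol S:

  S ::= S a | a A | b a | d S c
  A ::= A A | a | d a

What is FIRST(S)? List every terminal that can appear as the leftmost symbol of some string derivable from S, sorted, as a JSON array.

FIRST iteration:
iter 1:
  A via A→a: +{a}
  A via A→d a: +{d}
  S via S→a A: +{a}
  S via S→b a: +{b}
  S via S→d S c: +{d}
  FIRST[S]={a,b,d}  FIRST[A]={a,d}
iter 2: (stable)
  FIRST[S]={a,b,d}  FIRST[A]={a,d}

FIRST(S) = ["a", "b", "d"]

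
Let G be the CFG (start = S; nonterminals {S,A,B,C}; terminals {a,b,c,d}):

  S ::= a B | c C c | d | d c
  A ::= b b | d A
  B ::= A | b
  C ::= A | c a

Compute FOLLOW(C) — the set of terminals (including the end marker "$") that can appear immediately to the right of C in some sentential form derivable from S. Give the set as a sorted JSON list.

Compute FIRST by fixpoint:
iter 1:
  A via A→b b: +{b}
  A via A→d A: +{d}
  B via B→A: +{b,d}
  C via C→A: +{b,d}
  C via C→c a: +{c}
  S via S→a B: +{a}
  S via S→c C c: +{c}
  S via S→d: +{d}
  S: {a,c,d}  A: {b,d}  B: {b,d}  C: {b,c,d}
iter 2: (no change)
  S: {a,c,d}  A: {b,d}  B: {b,d}  C: {b,c,d}

FOLLOW iteration:
FOLLOW(S) := {$}
round 1:
  S→a B: FOLLOW(B) ⊇ FOLLOW(S) ⊇ {$}; new: +{$}
  S→c C c: FOLLOW(C) ⊇ FIRST(c) = {c}; new: +{c}
  S: {$}  A: {}  B: {$}  C: {c}
round 2:
  B→A: FOLLOW(A) ⊇ FOLLOW(B) ⊇ {$}; new: +{$}
  C→A: FOLLOW(A) ⊇ FOLLOW(C) ⊇ {c}; new: +{c}
  S: {$}  A: {$,c}  B: {$}  C: {c}
round 3: (stable)
  S: {$}  A: {$,c}  B: {$}  C: {c}

FOLLOW(C) = ["c"]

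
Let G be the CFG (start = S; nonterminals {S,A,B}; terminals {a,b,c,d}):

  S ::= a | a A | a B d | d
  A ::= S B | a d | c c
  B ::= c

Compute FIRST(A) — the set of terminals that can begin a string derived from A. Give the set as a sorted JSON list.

FIRST sets, iterate to fixpoint:
[1]
  A via A→a d: +{a}
  A via A→c c: +{c}
  B via B→c: +{c}
  S via S→a: +{a}
  S via S→d: +{d}
  S: {a,d}  A: {a,c}  B: {c}
[2]
  A via A→S B: +{d}
  S: {a,d}  A: {a,c,d}  B: {c}
[3] — fixpoint
  S: {a,d}  A: {a,c,d}  B: {c}

FIRST(A) = ["a", "c", "d"]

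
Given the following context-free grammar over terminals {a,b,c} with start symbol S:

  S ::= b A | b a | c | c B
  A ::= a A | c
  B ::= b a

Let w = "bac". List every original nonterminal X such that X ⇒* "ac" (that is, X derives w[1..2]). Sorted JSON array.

CNF form of G:
  S -> T1 A | T1 T0 | T2 B | c
  A -> T0 A | c
  B -> T1 T0
  T0 -> a
  T1 -> b
  T2 -> c

CYK table (by increasing span) — only the sub-triangle for w[1..2]:
  T[1,1] 'a' = {T0}  orig:{}
  T[2,2] 'c' = {A,S,T2}  orig:{A,S}
  T[1,2] 'ac' = {A}

Original NTs in T[1,2] deriving "ac": ["A"]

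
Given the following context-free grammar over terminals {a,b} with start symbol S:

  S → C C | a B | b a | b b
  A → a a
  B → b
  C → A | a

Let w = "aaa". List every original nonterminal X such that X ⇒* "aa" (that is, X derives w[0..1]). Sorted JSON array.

CNF form of G:
  S -> C C | T0 B | T1 T0 | T1 T1
  A -> T0 T0
  B -> b
  C -> T0 T0 | a
  T0 -> a
  T1 -> b

Fill CYK table bottom-up, restricted to cells inside w[0..1]:
  [0..0]={C,T0}  "a"  orig:{C}
  [1..1]={C,T0}  "a"  orig:{C}
  [0..1]={A,C,S}  "aa"

Original NTs in T[0,1] deriving "aa": ["A", "C", "S"]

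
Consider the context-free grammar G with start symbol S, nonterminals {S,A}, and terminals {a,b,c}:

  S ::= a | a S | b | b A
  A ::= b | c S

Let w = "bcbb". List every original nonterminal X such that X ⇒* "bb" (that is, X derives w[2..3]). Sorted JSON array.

Convert to CNF:
  S -> T1 S | T2 A | a | b
  A -> T0 S | b
  T0 -> c
  T1 -> a
  T2 -> b

Fill CYK table bottom-up, restricted to cells inside w[2..3]:
  cell(2,2) b: {A,S,T2}  orig:{A,S}
  cell(3,3) b: {A,S,T2}  orig:{A,S}
  cell(2,3) bb: {S}

Original NTs in T[2,3] deriving "bb": ["S"]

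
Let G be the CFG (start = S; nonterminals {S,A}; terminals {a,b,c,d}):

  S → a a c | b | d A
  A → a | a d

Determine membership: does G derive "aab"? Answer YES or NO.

Convert to CNF:
  S -> T0 X3 | T1 A | b
  A -> T0 T1 | a
  T0 -> a
  T1 -> d
  T2 -> c
  X3 -> T0 T2

Fill CYK table bottom-up:
  cell(0,0) a: {A,T0}  orig:{A}
  cell(1,1) a: {A,T0}  orig:{A}
  cell(2,2) b: {S}
  cell(0,1) aa: ∅
  cell(1,2) ab: ∅
  cell(0,2) aab: ∅

S ∉ T[0,2] ⇒ NO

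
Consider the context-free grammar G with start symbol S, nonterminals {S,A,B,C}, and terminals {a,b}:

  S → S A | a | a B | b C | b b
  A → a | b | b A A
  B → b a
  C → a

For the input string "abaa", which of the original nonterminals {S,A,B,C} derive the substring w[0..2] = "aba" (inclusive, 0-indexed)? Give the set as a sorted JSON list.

CNF form of G:
  S -> S A | T0 C | T0 T0 | T1 B | a
  A -> T0 X2 | a | b
  B -> T0 T1
  C -> a
  T0 -> b
  T1 -> a
  X2 -> A A

Fill CYK table bottom-up — only the sub-triangle for w[0..2]:
  [0..0]={A,C,S,T1}  "a"  orig:{A,C,S}
  [1..1]={A,T0}  "b"  orig:{A}
  [2..2]={A,C,S,T1}  "a"  orig:{A,C,S}
  [0..1]={S,X2}  "ab"  orig:{S}
  [1..2]={B,S,X2}  "ba"  orig:{B,S}
  [0..2]={S}  "aba"

Original NTs in T[0,2] deriving "aba": ["S"]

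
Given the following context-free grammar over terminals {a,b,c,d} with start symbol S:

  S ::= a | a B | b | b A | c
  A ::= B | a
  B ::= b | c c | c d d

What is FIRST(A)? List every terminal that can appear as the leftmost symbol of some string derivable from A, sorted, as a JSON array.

FIRST iteration:
[1]
  A via A→a: +{a}
  B via B→b: +{b}
  B via B→c c: +{c}
  S via S→a: +{a}
  S via S→b: +{b}
  S via S→c: +{c}
  S: {a,b,c}  A: {a}  B: {b,c}
[2]
  A via A→B: +{b,c}
  S: {a,b,c}  A: {a,b,c}  B: {b,c}
[3] (stable)
  S: {a,b,c}  A: {a,b,c}  B: {b,c}

FIRST(A) = ["a", "b", "c"]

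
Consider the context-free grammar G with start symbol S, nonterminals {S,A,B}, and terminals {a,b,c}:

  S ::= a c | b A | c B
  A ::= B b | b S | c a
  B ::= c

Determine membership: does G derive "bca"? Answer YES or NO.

Convert to CNF:
  S -> T0 A | T1 B | T2 T1
  A -> B T0 | T0 S | T1 T2
  B -> c
  T0 -> b
  T1 -> c
  T2 -> a

CYK table (by increasing span):
  cell(0,0) b: {T0}  orig:{}
  cell(1,1) c: {B,T1}  orig:{B}
  cell(2,2) a: {T2}  orig:{}
  cell(0,1) bc: ∅
  cell(1,2) ca: {A}
  cell(0,2) bca: {S}

S ∈ T[0,2] ⇒ YES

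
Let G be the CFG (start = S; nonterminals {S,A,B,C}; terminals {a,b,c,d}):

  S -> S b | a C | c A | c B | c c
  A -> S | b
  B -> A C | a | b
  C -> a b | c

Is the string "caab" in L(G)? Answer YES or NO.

CNF form of G:
  S -> S T0 | T1 C | T2 A | T2 B | T2 T2
  A -> S T0 | T1 C | T2 A | T2 B | T2 T2 | b
  B -> A C | a | b
  C -> T1 T0 | c
  T0 -> b
  T1 -> a
  T2 -> c

CYK fill:
  cell(0,0) c: {C,T2}  orig:{C}
  cell(1,1) a: {B,T1}  orig:{B}
  cell(2,2) a: {B,T1}  orig:{B}
  cell(3,3) b: {A,B,T0}  orig:{A,B}
  cell(0,1) ca: {A,S}
  cell(1,2) aa: ∅
  cell(2,3) ab: {C}
  cell(0,2) caa: ∅
  cell(1,3) aab: {A,S}
  cell(0,3) caab: {A,B,S}

S ∈ T[0,3] ⇒ YES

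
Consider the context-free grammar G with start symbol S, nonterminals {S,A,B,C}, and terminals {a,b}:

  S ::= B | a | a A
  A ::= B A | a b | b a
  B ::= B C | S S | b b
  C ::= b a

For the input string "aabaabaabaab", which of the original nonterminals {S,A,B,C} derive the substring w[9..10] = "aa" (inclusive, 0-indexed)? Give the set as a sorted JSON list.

CNF form of G:
  S -> B C | S S | T0 A | T1 T1 | a
  A -> B A | T0 T1 | T1 T0
  B -> B C | S S | T1 T1
  C -> T1 T0
  T0 -> a
  T1 -> b

CYK table (by increasing span) (cells [i..j] with 9 ≤ i ≤ j ≤ 10 only):
  [9..9]={S,T0}  "a"  orig:{S}
  [10..10]={S,T0}  "a"  orig:{S}
  [9..10]={B,S}  "aa"

Original NTs in T[9,10] deriving "aa": ["B", "S"]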